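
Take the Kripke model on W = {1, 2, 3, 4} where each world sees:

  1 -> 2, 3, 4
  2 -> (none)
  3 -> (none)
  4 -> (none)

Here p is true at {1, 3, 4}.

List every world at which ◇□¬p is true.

1: successors {2, 3, 4}; □¬p there: 2:T, 3:T, 4:T. ✓
2: no successors, so ◇□¬p fails. ✗
3: no successors, so ◇□¬p fails. ✗
4: no successors, so ◇□¬p fails. ✗

{1}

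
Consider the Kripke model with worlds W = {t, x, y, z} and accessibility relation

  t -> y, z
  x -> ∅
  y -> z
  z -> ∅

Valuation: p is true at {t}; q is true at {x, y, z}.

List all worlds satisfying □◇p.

{x, z}

t: successors {y, z}; ◇p there: y:F, z:F. ✗
x: no successors, so □◇p holds vacuously. ✓
y: successors {z}; ◇p there: z:F. ✗
z: no successors, so □◇p holds vacuously. ✓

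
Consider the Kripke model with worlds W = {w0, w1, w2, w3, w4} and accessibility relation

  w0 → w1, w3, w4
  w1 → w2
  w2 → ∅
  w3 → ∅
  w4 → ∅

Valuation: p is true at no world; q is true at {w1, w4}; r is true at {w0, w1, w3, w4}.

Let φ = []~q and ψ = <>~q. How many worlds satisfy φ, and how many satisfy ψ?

For []~q:
w0: successors {w1, w3, w4}; ~q there: w1:F, w3:T, w4:F. ✗
w1: successors {w2}; ~q there: w2:T. ✓
w2: no successors, so []~q holds vacuously. ✓
w3: no successors, so []~q holds vacuously. ✓
w4: no successors, so []~q holds vacuously. ✓
— 4 worlds.
For <>~q:
w0: successors {w1, w3, w4}; ~q there: w1:F, w3:T, w4:F. ✓
w1: successors {w2}; ~q there: w2:T. ✓
w2: no successors, so <>~q fails. ✗
w3: no successors, so <>~q fails. ✗
w4: no successors, so <>~q fails. ✗
— 2 worlds.

4 and 2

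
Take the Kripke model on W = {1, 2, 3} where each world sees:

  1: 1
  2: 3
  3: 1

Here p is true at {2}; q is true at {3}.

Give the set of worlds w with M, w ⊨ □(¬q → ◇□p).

{2}

1: successors {1}; ¬q → ◇□p there: 1:F. ✗
2: successors {3}; ¬q → ◇□p there: 3:T. ✓
3: successors {1}; ¬q → ◇□p there: 1:F. ✗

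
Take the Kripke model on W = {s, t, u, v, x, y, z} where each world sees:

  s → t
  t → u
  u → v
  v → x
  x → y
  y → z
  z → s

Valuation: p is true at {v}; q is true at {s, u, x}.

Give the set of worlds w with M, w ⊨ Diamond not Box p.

s: successors {t}; not Box p there: t:T. ✓
t: successors {u}; not Box p there: u:F. ✗
u: successors {v}; not Box p there: v:T. ✓
v: successors {x}; not Box p there: x:T. ✓
x: successors {y}; not Box p there: y:T. ✓
y: successors {z}; not Box p there: z:T. ✓
z: successors {s}; not Box p there: s:T. ✓

{s, u, v, x, y, z}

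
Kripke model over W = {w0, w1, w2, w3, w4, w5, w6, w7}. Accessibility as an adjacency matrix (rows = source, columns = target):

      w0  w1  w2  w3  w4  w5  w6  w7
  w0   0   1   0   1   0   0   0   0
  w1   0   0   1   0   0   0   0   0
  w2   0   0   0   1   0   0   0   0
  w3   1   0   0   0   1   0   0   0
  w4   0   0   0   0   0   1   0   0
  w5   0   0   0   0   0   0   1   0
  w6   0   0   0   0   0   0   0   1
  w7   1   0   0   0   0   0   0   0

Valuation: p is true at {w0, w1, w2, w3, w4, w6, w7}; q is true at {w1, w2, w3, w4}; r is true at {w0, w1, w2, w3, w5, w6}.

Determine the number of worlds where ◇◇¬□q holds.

w0: successors {w1, w3}; ◇¬□q there: w1:F, w3:T. ✓
w1: successors {w2}; ◇¬□q there: w2:T. ✓
w2: successors {w3}; ◇¬□q there: w3:T. ✓
w3: successors {w0, w4}; ◇¬□q there: w0:T, w4:T. ✓
w4: successors {w5}; ◇¬□q there: w5:T. ✓
w5: successors {w6}; ◇¬□q there: w6:T. ✓
w6: successors {w7}; ◇¬□q there: w7:F. ✗
w7: successors {w0}; ◇¬□q there: w0:T. ✓
Satisfying worlds: {w0, w1, w2, w3, w4, w5, w7}.

7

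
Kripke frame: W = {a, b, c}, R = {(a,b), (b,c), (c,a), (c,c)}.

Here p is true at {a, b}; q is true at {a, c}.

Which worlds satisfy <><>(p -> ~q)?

{a, b, c}

a: successors {b}; <>(p -> ~q) there: b:T. ✓
b: successors {c}; <>(p -> ~q) there: c:T. ✓
c: successors {a, c}; <>(p -> ~q) there: a:T, c:T. ✓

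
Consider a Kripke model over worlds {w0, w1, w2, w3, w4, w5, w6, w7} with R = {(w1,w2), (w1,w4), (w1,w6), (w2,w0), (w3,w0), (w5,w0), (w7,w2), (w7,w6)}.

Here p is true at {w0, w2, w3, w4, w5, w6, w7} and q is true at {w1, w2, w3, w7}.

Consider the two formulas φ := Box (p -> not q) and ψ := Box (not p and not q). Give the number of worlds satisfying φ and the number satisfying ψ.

6 and 3

For Box (p -> not q):
w0: no successors, so Box (p -> not q) holds vacuously. ✓
w1: successors {w2, w4, w6}; p -> not q there: w2:F, w4:T, w6:T. ✗
w2: successors {w0}; p -> not q there: w0:T. ✓
w3: successors {w0}; p -> not q there: w0:T. ✓
w4: no successors, so Box (p -> not q) holds vacuously. ✓
w5: successors {w0}; p -> not q there: w0:T. ✓
w6: no successors, so Box (p -> not q) holds vacuously. ✓
w7: successors {w2, w6}; p -> not q there: w2:F, w6:T. ✗
— 6 worlds.
For Box (not p and not q):
w0: no successors, so Box (not p and not q) holds vacuously. ✓
w1: successors {w2, w4, w6}; not p and not q there: w2:F, w4:F, w6:F. ✗
w2: successors {w0}; not p and not q there: w0:F. ✗
w3: successors {w0}; not p and not q there: w0:F. ✗
w4: no successors, so Box (not p and not q) holds vacuously. ✓
w5: successors {w0}; not p and not q there: w0:F. ✗
w6: no successors, so Box (not p and not q) holds vacuously. ✓
w7: successors {w2, w6}; not p and not q there: w2:F, w6:F. ✗
— 3 worlds.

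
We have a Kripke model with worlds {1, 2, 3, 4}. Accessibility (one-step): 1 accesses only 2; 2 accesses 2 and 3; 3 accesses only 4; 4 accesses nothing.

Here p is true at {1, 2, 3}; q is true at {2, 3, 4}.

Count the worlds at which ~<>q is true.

1

1: <>q is T. ✗
2: <>q is T. ✗
3: <>q is T. ✗
4: <>q is F. ✓
Satisfying worlds: {4}.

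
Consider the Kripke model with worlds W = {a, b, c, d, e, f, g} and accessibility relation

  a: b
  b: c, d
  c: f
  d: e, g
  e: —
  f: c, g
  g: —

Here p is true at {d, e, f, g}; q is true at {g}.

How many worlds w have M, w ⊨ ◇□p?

a: successors {b}; □p there: b:F. ✗
b: successors {c, d}; □p there: c:T, d:T. ✓
c: successors {f}; □p there: f:F. ✗
d: successors {e, g}; □p there: e:T, g:T. ✓
e: no successors, so ◇□p fails. ✗
f: successors {c, g}; □p there: c:T, g:T. ✓
g: no successors, so ◇□p fails. ✗
Satisfying worlds: {b, d, f}.

3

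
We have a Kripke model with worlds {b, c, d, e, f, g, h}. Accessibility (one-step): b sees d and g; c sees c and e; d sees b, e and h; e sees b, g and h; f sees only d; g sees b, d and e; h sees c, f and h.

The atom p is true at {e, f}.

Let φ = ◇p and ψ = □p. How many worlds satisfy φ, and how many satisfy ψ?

For ◇p:
b: successors {d, g}; p there: d:F, g:F. ✗
c: successors {c, e}; p there: c:F, e:T. ✓
d: successors {b, e, h}; p there: b:F, e:T, h:F. ✓
e: successors {b, g, h}; p there: b:F, g:F, h:F. ✗
f: successors {d}; p there: d:F. ✗
g: successors {b, d, e}; p there: b:F, d:F, e:T. ✓
h: successors {c, f, h}; p there: c:F, f:T, h:F. ✓
— 4 worlds.
For □p:
b: successors {d, g}; p there: d:F, g:F. ✗
c: successors {c, e}; p there: c:F, e:T. ✗
d: successors {b, e, h}; p there: b:F, e:T, h:F. ✗
e: successors {b, g, h}; p there: b:F, g:F, h:F. ✗
f: successors {d}; p there: d:F. ✗
g: successors {b, d, e}; p there: b:F, d:F, e:T. ✗
h: successors {c, f, h}; p there: c:F, f:T, h:F. ✗
— 0 worlds.

4 and 0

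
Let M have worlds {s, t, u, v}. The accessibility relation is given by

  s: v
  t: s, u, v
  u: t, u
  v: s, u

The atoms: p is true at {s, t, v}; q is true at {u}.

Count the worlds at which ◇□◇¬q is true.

4

s: successors {v}; □◇¬q there: v:T. ✓
t: successors {s, u, v}; □◇¬q there: s:T, u:T, v:T. ✓
u: successors {t, u}; □◇¬q there: t:T, u:T. ✓
v: successors {s, u}; □◇¬q there: s:T, u:T. ✓
Satisfying worlds: {s, t, u, v}.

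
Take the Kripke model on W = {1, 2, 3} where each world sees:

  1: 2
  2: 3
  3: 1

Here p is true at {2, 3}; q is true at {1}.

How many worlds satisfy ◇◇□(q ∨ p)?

1: successors {2}; ◇□(q ∨ p) there: 2:T. ✓
2: successors {3}; ◇□(q ∨ p) there: 3:T. ✓
3: successors {1}; ◇□(q ∨ p) there: 1:T. ✓
Satisfying worlds: {1, 2, 3}.

3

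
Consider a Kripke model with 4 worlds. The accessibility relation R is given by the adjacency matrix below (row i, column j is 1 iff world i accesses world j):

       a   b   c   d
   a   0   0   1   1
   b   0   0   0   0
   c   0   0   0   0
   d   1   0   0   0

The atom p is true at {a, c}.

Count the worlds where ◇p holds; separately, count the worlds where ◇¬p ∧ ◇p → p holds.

2 and 4

For ◇p:
a: successors {c, d}; p there: c:T, d:F. ✓
b: no successors, so ◇p fails. ✗
c: no successors, so ◇p fails. ✗
d: successors {a}; p there: a:T. ✓
— 2 worlds.
For ◇¬p ∧ ◇p → p:
a: ◇¬p ∧ ◇p is T, p is T. ✓
b: ◇¬p ∧ ◇p is F, p is F. ✓
c: ◇¬p ∧ ◇p is F, p is T. ✓
d: ◇¬p ∧ ◇p is F, p is F. ✓
— 4 worlds.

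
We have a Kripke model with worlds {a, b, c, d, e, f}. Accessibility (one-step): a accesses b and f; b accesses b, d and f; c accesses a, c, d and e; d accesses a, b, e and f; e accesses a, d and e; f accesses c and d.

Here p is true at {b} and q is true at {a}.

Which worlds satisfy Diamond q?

a: successors {b, f}; q there: b:F, f:F. ✗
b: successors {b, d, f}; q there: b:F, d:F, f:F. ✗
c: successors {a, c, d, e}; q there: a:T, c:F, d:F, e:F. ✓
d: successors {a, b, e, f}; q there: a:T, b:F, e:F, f:F. ✓
e: successors {a, d, e}; q there: a:T, d:F, e:F. ✓
f: successors {c, d}; q there: c:F, d:F. ✗

{c, d, e}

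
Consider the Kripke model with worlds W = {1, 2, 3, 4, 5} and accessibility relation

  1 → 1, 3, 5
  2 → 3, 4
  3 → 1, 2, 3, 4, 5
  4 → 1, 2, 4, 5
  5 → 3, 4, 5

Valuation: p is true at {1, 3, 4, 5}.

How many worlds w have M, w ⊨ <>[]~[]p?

2

1: successors {1, 3, 5}; []~[]p there: 1:F, 3:F, 5:F. ✗
2: successors {3, 4}; []~[]p there: 3:F, 4:F. ✗
3: successors {1, 2, 3, 4, 5}; []~[]p there: 1:F, 2:T, 3:F, 4:F, 5:F. ✓
4: successors {1, 2, 4, 5}; []~[]p there: 1:F, 2:T, 4:F, 5:F. ✓
5: successors {3, 4, 5}; []~[]p there: 3:F, 4:F, 5:F. ✗
Satisfying worlds: {3, 4}.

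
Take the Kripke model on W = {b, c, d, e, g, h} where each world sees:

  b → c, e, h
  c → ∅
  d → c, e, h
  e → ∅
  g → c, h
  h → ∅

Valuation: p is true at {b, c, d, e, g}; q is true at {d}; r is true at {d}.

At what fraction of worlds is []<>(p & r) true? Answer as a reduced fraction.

1/2

b: successors {c, e, h}; <>(p & r) there: c:F, e:F, h:F. ✗
c: no successors, so []<>(p & r) holds vacuously. ✓
d: successors {c, e, h}; <>(p & r) there: c:F, e:F, h:F. ✗
e: no successors, so []<>(p & r) holds vacuously. ✓
g: successors {c, h}; <>(p & r) there: c:F, h:F. ✗
h: no successors, so []<>(p & r) holds vacuously. ✓
That's 3 of 6 worlds, so 3/6 = 1/2.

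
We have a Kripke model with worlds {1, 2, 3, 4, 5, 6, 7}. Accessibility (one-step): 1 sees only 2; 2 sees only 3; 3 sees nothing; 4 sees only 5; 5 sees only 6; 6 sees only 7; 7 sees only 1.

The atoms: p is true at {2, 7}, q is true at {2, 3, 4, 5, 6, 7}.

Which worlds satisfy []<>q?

1: successors {2}; <>q there: 2:T. ✓
2: successors {3}; <>q there: 3:F. ✗
3: no successors, so []<>q holds vacuously. ✓
4: successors {5}; <>q there: 5:T. ✓
5: successors {6}; <>q there: 6:T. ✓
6: successors {7}; <>q there: 7:F. ✗
7: successors {1}; <>q there: 1:T. ✓

{1, 3, 4, 5, 7}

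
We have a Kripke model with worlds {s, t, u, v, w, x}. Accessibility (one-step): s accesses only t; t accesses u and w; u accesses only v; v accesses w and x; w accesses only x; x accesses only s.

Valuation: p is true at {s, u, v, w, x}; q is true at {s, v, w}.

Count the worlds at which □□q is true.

s: successors {t}; □q there: t:F. ✗
t: successors {u, w}; □q there: u:T, w:F. ✗
u: successors {v}; □q there: v:F. ✗
v: successors {w, x}; □q there: w:F, x:T. ✗
w: successors {x}; □q there: x:T. ✓
x: successors {s}; □q there: s:F. ✗
Satisfying worlds: {w}.

1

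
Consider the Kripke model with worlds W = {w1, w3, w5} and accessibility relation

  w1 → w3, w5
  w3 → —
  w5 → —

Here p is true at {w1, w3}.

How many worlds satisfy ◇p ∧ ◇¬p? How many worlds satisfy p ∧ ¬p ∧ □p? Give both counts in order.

1 and 0

For ◇p ∧ ◇¬p:
w1: ◇p is T, ◇¬p is T. ✓
w3: ◇p is F, ◇¬p is F. ✗
w5: ◇p is F, ◇¬p is F. ✗
— 1 world.
For p ∧ ¬p ∧ □p:
w1: p is T, ¬p ∧ □p is F. ✗
w3: p is T, ¬p ∧ □p is F. ✗
w5: p is F, ¬p ∧ □p is T. ✗
— 0 worlds.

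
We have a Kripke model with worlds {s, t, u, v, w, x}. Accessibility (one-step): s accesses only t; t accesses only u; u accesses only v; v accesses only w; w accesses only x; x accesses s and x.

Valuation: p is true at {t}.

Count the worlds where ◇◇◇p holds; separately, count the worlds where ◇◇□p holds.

For ◇◇◇p:
s: successors {t}; ◇◇p there: t:F. ✗
t: successors {u}; ◇◇p there: u:F. ✗
u: successors {v}; ◇◇p there: v:F. ✗
v: successors {w}; ◇◇p there: w:F. ✗
w: successors {x}; ◇◇p there: x:T. ✓
x: successors {s, x}; ◇◇p there: s:F, x:T. ✓
— 2 worlds.
For ◇◇□p:
s: successors {t}; ◇□p there: t:F. ✗
t: successors {u}; ◇□p there: u:F. ✗
u: successors {v}; ◇□p there: v:F. ✗
v: successors {w}; ◇□p there: w:F. ✗
w: successors {x}; ◇□p there: x:T. ✓
x: successors {s, x}; ◇□p there: s:F, x:T. ✓
— 2 worlds.

2 and 2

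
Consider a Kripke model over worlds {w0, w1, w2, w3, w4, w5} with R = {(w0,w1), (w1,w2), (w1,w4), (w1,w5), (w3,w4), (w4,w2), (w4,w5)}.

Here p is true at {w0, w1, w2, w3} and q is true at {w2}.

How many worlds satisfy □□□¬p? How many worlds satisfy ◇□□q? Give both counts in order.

5 and 3

For □□□¬p:
w0: successors {w1}; □□¬p there: w1:F. ✗
w1: successors {w2, w4, w5}; □□¬p there: w2:T, w4:T, w5:T. ✓
w2: no successors, so □□□¬p holds vacuously. ✓
w3: successors {w4}; □□¬p there: w4:T. ✓
w4: successors {w2, w5}; □□¬p there: w2:T, w5:T. ✓
w5: no successors, so □□□¬p holds vacuously. ✓
— 5 worlds.
For ◇□□q:
w0: successors {w1}; □□q there: w1:F. ✗
w1: successors {w2, w4, w5}; □□q there: w2:T, w4:T, w5:T. ✓
w2: no successors, so ◇□□q fails. ✗
w3: successors {w4}; □□q there: w4:T. ✓
w4: successors {w2, w5}; □□q there: w2:T, w5:T. ✓
w5: no successors, so ◇□□q fails. ✗
— 3 worlds.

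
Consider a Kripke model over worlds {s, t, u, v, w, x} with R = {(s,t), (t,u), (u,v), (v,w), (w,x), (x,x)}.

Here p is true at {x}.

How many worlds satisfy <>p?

s: successors {t}; p there: t:F. ✗
t: successors {u}; p there: u:F. ✗
u: successors {v}; p there: v:F. ✗
v: successors {w}; p there: w:F. ✗
w: successors {x}; p there: x:T. ✓
x: successors {x}; p there: x:T. ✓
Satisfying worlds: {w, x}.

2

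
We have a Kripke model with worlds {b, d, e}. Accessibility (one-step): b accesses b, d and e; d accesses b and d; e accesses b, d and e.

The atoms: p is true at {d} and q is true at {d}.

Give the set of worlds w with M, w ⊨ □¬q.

∅

b: successors {b, d, e}; ¬q there: b:T, d:F, e:T. ✗
d: successors {b, d}; ¬q there: b:T, d:F. ✗
e: successors {b, d, e}; ¬q there: b:T, d:F, e:T. ✗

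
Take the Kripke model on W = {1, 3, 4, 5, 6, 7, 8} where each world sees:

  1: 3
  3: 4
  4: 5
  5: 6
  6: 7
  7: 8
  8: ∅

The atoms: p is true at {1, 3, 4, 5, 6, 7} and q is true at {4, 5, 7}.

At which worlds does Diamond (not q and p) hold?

1: successors {3}; not q and p there: 3:T. ✓
3: successors {4}; not q and p there: 4:F. ✗
4: successors {5}; not q and p there: 5:F. ✗
5: successors {6}; not q and p there: 6:T. ✓
6: successors {7}; not q and p there: 7:F. ✗
7: successors {8}; not q and p there: 8:F. ✗
8: no successors, so Diamond (not q and p) fails. ✗

{1, 5}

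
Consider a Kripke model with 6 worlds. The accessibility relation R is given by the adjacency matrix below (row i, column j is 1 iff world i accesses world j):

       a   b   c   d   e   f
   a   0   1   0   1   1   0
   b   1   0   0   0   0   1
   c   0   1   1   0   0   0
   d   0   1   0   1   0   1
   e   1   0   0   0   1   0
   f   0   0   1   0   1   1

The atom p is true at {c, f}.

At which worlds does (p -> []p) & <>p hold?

a: p -> []p is T, <>p is F. ✗
b: p -> []p is T, <>p is T. ✓
c: p -> []p is F, <>p is T. ✗
d: p -> []p is T, <>p is T. ✓
e: p -> []p is T, <>p is F. ✗
f: p -> []p is F, <>p is T. ✗

{b, d}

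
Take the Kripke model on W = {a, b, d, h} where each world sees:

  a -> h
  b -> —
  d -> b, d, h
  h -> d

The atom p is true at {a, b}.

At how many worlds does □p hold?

1

a: successors {h}; p there: h:F. ✗
b: no successors, so □p holds vacuously. ✓
d: successors {b, d, h}; p there: b:T, d:F, h:F. ✗
h: successors {d}; p there: d:F. ✗
Satisfying worlds: {b}.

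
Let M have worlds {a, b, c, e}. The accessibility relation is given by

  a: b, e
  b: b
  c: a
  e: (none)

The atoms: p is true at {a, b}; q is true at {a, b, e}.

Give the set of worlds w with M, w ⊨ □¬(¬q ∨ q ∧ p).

{e}

a: successors {b, e}; ¬(¬q ∨ q ∧ p) there: b:F, e:T. ✗
b: successors {b}; ¬(¬q ∨ q ∧ p) there: b:F. ✗
c: successors {a}; ¬(¬q ∨ q ∧ p) there: a:F. ✗
e: no successors, so □¬(¬q ∨ q ∧ p) holds vacuously. ✓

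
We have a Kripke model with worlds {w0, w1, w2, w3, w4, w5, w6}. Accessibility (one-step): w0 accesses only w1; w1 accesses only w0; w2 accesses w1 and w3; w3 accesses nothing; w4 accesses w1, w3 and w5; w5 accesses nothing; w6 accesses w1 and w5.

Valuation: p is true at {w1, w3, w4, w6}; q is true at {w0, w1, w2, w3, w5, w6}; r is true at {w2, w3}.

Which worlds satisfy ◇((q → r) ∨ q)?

{w0, w1, w2, w4, w6}

w0: successors {w1}; (q → r) ∨ q there: w1:T. ✓
w1: successors {w0}; (q → r) ∨ q there: w0:T. ✓
w2: successors {w1, w3}; (q → r) ∨ q there: w1:T, w3:T. ✓
w3: no successors, so ◇((q → r) ∨ q) fails. ✗
w4: successors {w1, w3, w5}; (q → r) ∨ q there: w1:T, w3:T, w5:T. ✓
w5: no successors, so ◇((q → r) ∨ q) fails. ✗
w6: successors {w1, w5}; (q → r) ∨ q there: w1:T, w5:T. ✓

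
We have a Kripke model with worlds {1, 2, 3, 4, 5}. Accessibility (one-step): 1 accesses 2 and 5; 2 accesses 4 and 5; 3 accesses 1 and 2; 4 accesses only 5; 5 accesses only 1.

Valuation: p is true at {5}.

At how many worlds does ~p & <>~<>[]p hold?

4

1: ~p is T, <>~<>[]p is T. ✓
2: ~p is T, <>~<>[]p is T. ✓
3: ~p is T, <>~<>[]p is T. ✓
4: ~p is T, <>~<>[]p is T. ✓
5: ~p is F, <>~<>[]p is T. ✗
Satisfying worlds: {1, 2, 3, 4}.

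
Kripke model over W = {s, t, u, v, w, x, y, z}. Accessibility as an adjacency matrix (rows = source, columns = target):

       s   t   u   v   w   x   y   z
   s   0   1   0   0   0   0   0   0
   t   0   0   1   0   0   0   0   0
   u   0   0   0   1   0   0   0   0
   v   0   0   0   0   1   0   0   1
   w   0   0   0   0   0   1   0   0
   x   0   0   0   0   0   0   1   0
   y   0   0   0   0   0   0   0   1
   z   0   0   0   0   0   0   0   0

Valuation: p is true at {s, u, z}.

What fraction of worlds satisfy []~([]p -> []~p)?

3/8

s: successors {t}; ~([]p -> []~p) there: t:T. ✓
t: successors {u}; ~([]p -> []~p) there: u:F. ✗
u: successors {v}; ~([]p -> []~p) there: v:F. ✗
v: successors {w, z}; ~([]p -> []~p) there: w:F, z:F. ✗
w: successors {x}; ~([]p -> []~p) there: x:F. ✗
x: successors {y}; ~([]p -> []~p) there: y:T. ✓
y: successors {z}; ~([]p -> []~p) there: z:F. ✗
z: no successors, so []~([]p -> []~p) holds vacuously. ✓
That's 3 of 8 worlds, so 3/8.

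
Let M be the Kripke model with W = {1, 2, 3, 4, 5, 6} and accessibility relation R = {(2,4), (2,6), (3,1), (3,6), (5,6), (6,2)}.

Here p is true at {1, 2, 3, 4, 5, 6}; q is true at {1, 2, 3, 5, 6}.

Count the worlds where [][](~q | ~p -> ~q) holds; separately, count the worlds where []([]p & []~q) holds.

For [][](~q | ~p -> ~q):
1: no successors, so [][](~q | ~p -> ~q) holds vacuously. ✓
2: successors {4, 6}; [](~q | ~p -> ~q) there: 4:T, 6:T. ✓
3: successors {1, 6}; [](~q | ~p -> ~q) there: 1:T, 6:T. ✓
4: no successors, so [][](~q | ~p -> ~q) holds vacuously. ✓
5: successors {6}; [](~q | ~p -> ~q) there: 6:T. ✓
6: successors {2}; [](~q | ~p -> ~q) there: 2:T. ✓
— 6 worlds.
For []([]p & []~q):
1: no successors, so []([]p & []~q) holds vacuously. ✓
2: successors {4, 6}; []p & []~q there: 4:T, 6:F. ✗
3: successors {1, 6}; []p & []~q there: 1:T, 6:F. ✗
4: no successors, so []([]p & []~q) holds vacuously. ✓
5: successors {6}; []p & []~q there: 6:F. ✗
6: successors {2}; []p & []~q there: 2:F. ✗
— 2 worlds.

6 and 2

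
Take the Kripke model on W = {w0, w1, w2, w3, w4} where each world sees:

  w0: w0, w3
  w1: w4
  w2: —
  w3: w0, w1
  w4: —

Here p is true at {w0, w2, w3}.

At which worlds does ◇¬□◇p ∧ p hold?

{w0, w3}

w0: ◇¬□◇p is T, p is T. ✓
w1: ◇¬□◇p is F, p is F. ✗
w2: ◇¬□◇p is F, p is T. ✗
w3: ◇¬□◇p is T, p is T. ✓
w4: ◇¬□◇p is F, p is F. ✗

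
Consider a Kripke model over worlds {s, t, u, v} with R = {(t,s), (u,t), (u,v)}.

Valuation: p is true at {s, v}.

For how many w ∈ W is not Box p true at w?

1

s: Box p is T. ✗
t: Box p is T. ✗
u: Box p is F. ✓
v: Box p is T. ✗
Satisfying worlds: {u}.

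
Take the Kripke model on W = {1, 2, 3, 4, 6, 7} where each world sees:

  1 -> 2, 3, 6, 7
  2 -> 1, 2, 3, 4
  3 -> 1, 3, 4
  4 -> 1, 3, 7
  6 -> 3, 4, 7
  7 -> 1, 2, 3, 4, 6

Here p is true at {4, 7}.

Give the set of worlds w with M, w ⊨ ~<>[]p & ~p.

{1, 2, 3, 6}

1: ~<>[]p is T, ~p is T. ✓
2: ~<>[]p is T, ~p is T. ✓
3: ~<>[]p is T, ~p is T. ✓
4: ~<>[]p is T, ~p is F. ✗
6: ~<>[]p is T, ~p is T. ✓
7: ~<>[]p is T, ~p is F. ✗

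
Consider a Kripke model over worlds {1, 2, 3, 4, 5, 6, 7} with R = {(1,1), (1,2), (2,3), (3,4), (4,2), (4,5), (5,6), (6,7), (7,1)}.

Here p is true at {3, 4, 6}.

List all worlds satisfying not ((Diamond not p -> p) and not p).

{1, 3, 4, 6, 7}

1: (Diamond not p -> p) and not p is F. ✓
2: (Diamond not p -> p) and not p is T. ✗
3: (Diamond not p -> p) and not p is F. ✓
4: (Diamond not p -> p) and not p is F. ✓
5: (Diamond not p -> p) and not p is T. ✗
6: (Diamond not p -> p) and not p is F. ✓
7: (Diamond not p -> p) and not p is F. ✓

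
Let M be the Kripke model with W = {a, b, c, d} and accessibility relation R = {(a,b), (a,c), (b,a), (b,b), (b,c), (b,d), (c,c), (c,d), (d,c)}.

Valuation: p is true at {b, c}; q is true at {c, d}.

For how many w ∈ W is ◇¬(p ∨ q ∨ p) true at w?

a: successors {b, c}; ¬(p ∨ q ∨ p) there: b:F, c:F. ✗
b: successors {a, b, c, d}; ¬(p ∨ q ∨ p) there: a:T, b:F, c:F, d:F. ✓
c: successors {c, d}; ¬(p ∨ q ∨ p) there: c:F, d:F. ✗
d: successors {c}; ¬(p ∨ q ∨ p) there: c:F. ✗
Satisfying worlds: {b}.

1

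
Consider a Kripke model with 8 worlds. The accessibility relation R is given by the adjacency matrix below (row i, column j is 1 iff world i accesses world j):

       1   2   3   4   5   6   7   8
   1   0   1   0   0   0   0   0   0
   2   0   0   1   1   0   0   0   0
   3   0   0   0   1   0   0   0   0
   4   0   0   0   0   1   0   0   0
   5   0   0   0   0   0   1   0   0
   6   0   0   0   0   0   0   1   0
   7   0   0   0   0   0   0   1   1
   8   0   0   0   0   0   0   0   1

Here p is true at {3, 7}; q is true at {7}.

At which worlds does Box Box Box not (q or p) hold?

{1, 2, 3, 8}

1: successors {2}; Box Box not (q or p) there: 2:T. ✓
2: successors {3, 4}; Box Box not (q or p) there: 3:T, 4:T. ✓
3: successors {4}; Box Box not (q or p) there: 4:T. ✓
4: successors {5}; Box Box not (q or p) there: 5:F. ✗
5: successors {6}; Box Box not (q or p) there: 6:F. ✗
6: successors {7}; Box Box not (q or p) there: 7:F. ✗
7: successors {7, 8}; Box Box not (q or p) there: 7:F, 8:T. ✗
8: successors {8}; Box Box not (q or p) there: 8:T. ✓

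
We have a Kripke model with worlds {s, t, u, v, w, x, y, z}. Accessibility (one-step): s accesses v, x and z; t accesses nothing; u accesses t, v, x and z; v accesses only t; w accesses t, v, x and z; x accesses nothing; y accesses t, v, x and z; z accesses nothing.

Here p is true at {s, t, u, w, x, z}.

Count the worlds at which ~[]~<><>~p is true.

0

s: []~<><>~p is T. ✗
t: []~<><>~p is T. ✗
u: []~<><>~p is T. ✗
v: []~<><>~p is T. ✗
w: []~<><>~p is T. ✗
x: []~<><>~p is T. ✗
y: []~<><>~p is T. ✗
z: []~<><>~p is T. ✗
Satisfying worlds: ∅.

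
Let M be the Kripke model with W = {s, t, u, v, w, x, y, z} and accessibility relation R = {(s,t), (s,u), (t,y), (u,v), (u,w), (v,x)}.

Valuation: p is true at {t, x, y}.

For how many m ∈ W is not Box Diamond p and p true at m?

s: not Box Diamond p is T, p is F. ✗
t: not Box Diamond p is T, p is T. ✓
u: not Box Diamond p is T, p is F. ✗
v: not Box Diamond p is T, p is F. ✗
w: not Box Diamond p is F, p is F. ✗
x: not Box Diamond p is F, p is T. ✗
y: not Box Diamond p is F, p is T. ✗
z: not Box Diamond p is F, p is F. ✗
Satisfying worlds: {t}.

1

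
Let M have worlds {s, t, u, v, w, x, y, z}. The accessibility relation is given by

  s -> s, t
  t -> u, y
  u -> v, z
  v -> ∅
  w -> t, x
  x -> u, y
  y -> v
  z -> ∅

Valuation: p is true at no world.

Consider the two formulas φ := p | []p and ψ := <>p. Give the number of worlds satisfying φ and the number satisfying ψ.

2 and 0

For p | []p:
s: p is F, []p is F. ✗
t: p is F, []p is F. ✗
u: p is F, []p is F. ✗
v: p is F, []p is T. ✓
w: p is F, []p is F. ✗
x: p is F, []p is F. ✗
y: p is F, []p is F. ✗
z: p is F, []p is T. ✓
— 2 worlds.
For <>p:
s: successors {s, t}; p there: s:F, t:F. ✗
t: successors {u, y}; p there: u:F, y:F. ✗
u: successors {v, z}; p there: v:F, z:F. ✗
v: no successors, so <>p fails. ✗
w: successors {t, x}; p there: t:F, x:F. ✗
x: successors {u, y}; p there: u:F, y:F. ✗
y: successors {v}; p there: v:F. ✗
z: no successors, so <>p fails. ✗
— 0 worlds.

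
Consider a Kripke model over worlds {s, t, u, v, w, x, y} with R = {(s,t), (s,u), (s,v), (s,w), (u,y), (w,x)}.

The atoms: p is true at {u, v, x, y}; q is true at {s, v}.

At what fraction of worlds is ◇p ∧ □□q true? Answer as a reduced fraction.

2/7

s: ◇p is T, □□q is F. ✗
t: ◇p is F, □□q is T. ✗
u: ◇p is T, □□q is T. ✓
v: ◇p is F, □□q is T. ✗
w: ◇p is T, □□q is T. ✓
x: ◇p is F, □□q is T. ✗
y: ◇p is F, □□q is T. ✗
That's 2 of 7 worlds, so 2/7.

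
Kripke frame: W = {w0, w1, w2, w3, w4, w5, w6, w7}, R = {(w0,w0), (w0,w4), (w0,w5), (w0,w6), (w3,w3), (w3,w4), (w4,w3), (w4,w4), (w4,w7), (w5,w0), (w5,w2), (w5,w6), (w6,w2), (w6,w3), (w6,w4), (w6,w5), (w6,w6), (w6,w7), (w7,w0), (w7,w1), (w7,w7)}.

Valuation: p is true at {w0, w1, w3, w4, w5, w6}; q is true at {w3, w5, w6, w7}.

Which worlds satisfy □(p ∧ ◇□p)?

{w0, w1, w2, w3}

w0: successors {w0, w4, w5, w6}; p ∧ ◇□p there: w0:T, w4:T, w5:T, w6:T. ✓
w1: no successors, so □(p ∧ ◇□p) holds vacuously. ✓
w2: no successors, so □(p ∧ ◇□p) holds vacuously. ✓
w3: successors {w3, w4}; p ∧ ◇□p there: w3:T, w4:T. ✓
w4: successors {w3, w4, w7}; p ∧ ◇□p there: w3:T, w4:T, w7:F. ✗
w5: successors {w0, w2, w6}; p ∧ ◇□p there: w0:T, w2:F, w6:T. ✗
w6: successors {w2, w3, w4, w5, w6, w7}; p ∧ ◇□p there: w2:F, w3:T, w4:T, w5:T, w6:T, w7:F. ✗
w7: successors {w0, w1, w7}; p ∧ ◇□p there: w0:T, w1:F, w7:F. ✗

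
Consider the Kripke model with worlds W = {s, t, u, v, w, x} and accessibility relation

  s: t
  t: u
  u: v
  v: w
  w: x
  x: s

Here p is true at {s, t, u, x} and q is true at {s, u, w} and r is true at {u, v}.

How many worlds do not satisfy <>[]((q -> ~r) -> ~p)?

s: successors {t}; []((q -> ~r) -> ~p) there: t:T. ✓
t: successors {u}; []((q -> ~r) -> ~p) there: u:T. ✓
u: successors {v}; []((q -> ~r) -> ~p) there: v:T. ✓
v: successors {w}; []((q -> ~r) -> ~p) there: w:F. ✗
w: successors {x}; []((q -> ~r) -> ~p) there: x:F. ✗
x: successors {s}; []((q -> ~r) -> ~p) there: s:F. ✗
Satisfying worlds: {s, t, u}.
So <>[]((q -> ~r) -> ~p) fails at the other 3 worlds.

3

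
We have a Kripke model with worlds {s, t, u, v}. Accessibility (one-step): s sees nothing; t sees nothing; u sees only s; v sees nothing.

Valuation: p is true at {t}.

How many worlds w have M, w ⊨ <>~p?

s: no successors, so <>~p fails. ✗
t: no successors, so <>~p fails. ✗
u: successors {s}; ~p there: s:T. ✓
v: no successors, so <>~p fails. ✗
Satisfying worlds: {u}.

1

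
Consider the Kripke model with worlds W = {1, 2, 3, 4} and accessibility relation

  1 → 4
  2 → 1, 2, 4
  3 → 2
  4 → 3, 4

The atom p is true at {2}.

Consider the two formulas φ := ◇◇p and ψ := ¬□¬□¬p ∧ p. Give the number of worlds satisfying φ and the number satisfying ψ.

For ◇◇p:
1: successors {4}; ◇p there: 4:F. ✗
2: successors {1, 2, 4}; ◇p there: 1:F, 2:T, 4:F. ✓
3: successors {2}; ◇p there: 2:T. ✓
4: successors {3, 4}; ◇p there: 3:T, 4:F. ✓
— 3 worlds.
For ¬□¬□¬p ∧ p:
1: ¬□¬□¬p is T, p is F. ✗
2: ¬□¬□¬p is T, p is T. ✓
3: ¬□¬□¬p is F, p is F. ✗
4: ¬□¬□¬p is T, p is F. ✗
— 1 world.

3 and 1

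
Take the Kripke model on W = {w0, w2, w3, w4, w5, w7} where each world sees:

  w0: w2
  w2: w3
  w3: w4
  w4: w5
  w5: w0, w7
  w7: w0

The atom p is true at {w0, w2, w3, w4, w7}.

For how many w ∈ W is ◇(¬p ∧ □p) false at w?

w0: successors {w2}; ¬p ∧ □p there: w2:F. ✗
w2: successors {w3}; ¬p ∧ □p there: w3:F. ✗
w3: successors {w4}; ¬p ∧ □p there: w4:F. ✗
w4: successors {w5}; ¬p ∧ □p there: w5:T. ✓
w5: successors {w0, w7}; ¬p ∧ □p there: w0:F, w7:F. ✗
w7: successors {w0}; ¬p ∧ □p there: w0:F. ✗
Satisfying worlds: {w4}.
So ◇(¬p ∧ □p) fails at the other 5 worlds.

5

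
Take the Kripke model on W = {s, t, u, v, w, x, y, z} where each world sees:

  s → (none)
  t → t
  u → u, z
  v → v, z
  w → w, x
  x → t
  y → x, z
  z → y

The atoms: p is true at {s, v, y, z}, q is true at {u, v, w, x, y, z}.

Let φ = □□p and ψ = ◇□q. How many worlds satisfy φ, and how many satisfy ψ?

For □□p:
s: no successors, so □□p holds vacuously. ✓
t: successors {t}; □p there: t:F. ✗
u: successors {u, z}; □p there: u:F, z:T. ✗
v: successors {v, z}; □p there: v:T, z:T. ✓
w: successors {w, x}; □p there: w:F, x:F. ✗
x: successors {t}; □p there: t:F. ✗
y: successors {x, z}; □p there: x:F, z:T. ✗
z: successors {y}; □p there: y:F. ✗
— 2 worlds.
For ◇□q:
s: no successors, so ◇□q fails. ✗
t: successors {t}; □q there: t:F. ✗
u: successors {u, z}; □q there: u:T, z:T. ✓
v: successors {v, z}; □q there: v:T, z:T. ✓
w: successors {w, x}; □q there: w:T, x:F. ✓
x: successors {t}; □q there: t:F. ✗
y: successors {x, z}; □q there: x:F, z:T. ✓
z: successors {y}; □q there: y:T. ✓
— 5 worlds.

2 and 5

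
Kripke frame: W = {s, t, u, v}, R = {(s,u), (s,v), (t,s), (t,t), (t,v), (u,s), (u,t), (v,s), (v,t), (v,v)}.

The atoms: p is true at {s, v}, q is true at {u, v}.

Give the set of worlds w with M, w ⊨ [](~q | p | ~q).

{t, u, v}

s: successors {u, v}; ~q | p | ~q there: u:F, v:T. ✗
t: successors {s, t, v}; ~q | p | ~q there: s:T, t:T, v:T. ✓
u: successors {s, t}; ~q | p | ~q there: s:T, t:T. ✓
v: successors {s, t, v}; ~q | p | ~q there: s:T, t:T, v:T. ✓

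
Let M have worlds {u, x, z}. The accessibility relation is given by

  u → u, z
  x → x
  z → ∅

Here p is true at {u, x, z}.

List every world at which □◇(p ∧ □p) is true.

u: successors {u, z}; ◇(p ∧ □p) there: u:T, z:F. ✗
x: successors {x}; ◇(p ∧ □p) there: x:T. ✓
z: no successors, so □◇(p ∧ □p) holds vacuously. ✓

{x, z}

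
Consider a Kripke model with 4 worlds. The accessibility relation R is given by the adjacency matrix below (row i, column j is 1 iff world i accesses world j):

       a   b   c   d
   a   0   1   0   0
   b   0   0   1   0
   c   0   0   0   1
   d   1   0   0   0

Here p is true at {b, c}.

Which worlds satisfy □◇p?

a: successors {b}; ◇p there: b:T. ✓
b: successors {c}; ◇p there: c:F. ✗
c: successors {d}; ◇p there: d:F. ✗
d: successors {a}; ◇p there: a:T. ✓

{a, d}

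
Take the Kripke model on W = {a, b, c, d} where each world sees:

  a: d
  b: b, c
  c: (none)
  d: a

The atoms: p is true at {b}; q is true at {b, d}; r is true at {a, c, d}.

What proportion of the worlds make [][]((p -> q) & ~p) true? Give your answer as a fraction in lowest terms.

3/4

a: successors {d}; []((p -> q) & ~p) there: d:T. ✓
b: successors {b, c}; []((p -> q) & ~p) there: b:F, c:T. ✗
c: no successors, so [][]((p -> q) & ~p) holds vacuously. ✓
d: successors {a}; []((p -> q) & ~p) there: a:T. ✓
That's 3 of 4 worlds, so 3/4.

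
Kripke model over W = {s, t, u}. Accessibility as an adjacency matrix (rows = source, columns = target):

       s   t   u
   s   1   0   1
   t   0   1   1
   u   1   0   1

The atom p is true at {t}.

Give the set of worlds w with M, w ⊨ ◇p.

s: successors {s, u}; p there: s:F, u:F. ✗
t: successors {t, u}; p there: t:T, u:F. ✓
u: successors {s, u}; p there: s:F, u:F. ✗

{t}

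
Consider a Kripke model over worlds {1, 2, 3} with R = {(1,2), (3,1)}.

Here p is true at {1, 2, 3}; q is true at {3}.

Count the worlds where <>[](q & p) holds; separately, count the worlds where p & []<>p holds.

For <>[](q & p):
1: successors {2}; [](q & p) there: 2:T. ✓
2: no successors, so <>[](q & p) fails. ✗
3: successors {1}; [](q & p) there: 1:F. ✗
— 1 world.
For p & []<>p:
1: p is T, []<>p is F. ✗
2: p is T, []<>p is T. ✓
3: p is T, []<>p is T. ✓
— 2 worlds.

1 and 2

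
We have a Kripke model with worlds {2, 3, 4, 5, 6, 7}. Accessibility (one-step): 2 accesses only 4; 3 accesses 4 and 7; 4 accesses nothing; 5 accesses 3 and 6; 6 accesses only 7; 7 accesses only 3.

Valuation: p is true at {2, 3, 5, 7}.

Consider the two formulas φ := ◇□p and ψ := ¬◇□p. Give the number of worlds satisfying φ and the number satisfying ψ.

4 and 2

For ◇□p:
2: successors {4}; □p there: 4:T. ✓
3: successors {4, 7}; □p there: 4:T, 7:T. ✓
4: no successors, so ◇□p fails. ✗
5: successors {3, 6}; □p there: 3:F, 6:T. ✓
6: successors {7}; □p there: 7:T. ✓
7: successors {3}; □p there: 3:F. ✗
— 4 worlds.
For ¬◇□p:
2: ◇□p is T. ✗
3: ◇□p is T. ✗
4: ◇□p is F. ✓
5: ◇□p is T. ✗
6: ◇□p is T. ✗
7: ◇□p is F. ✓
— 2 worlds.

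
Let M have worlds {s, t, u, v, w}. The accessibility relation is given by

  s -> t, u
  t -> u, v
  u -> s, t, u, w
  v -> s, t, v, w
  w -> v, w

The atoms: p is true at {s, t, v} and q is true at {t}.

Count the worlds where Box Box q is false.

s: successors {t, u}; Box q there: t:F, u:F. ✗
t: successors {u, v}; Box q there: u:F, v:F. ✗
u: successors {s, t, u, w}; Box q there: s:F, t:F, u:F, w:F. ✗
v: successors {s, t, v, w}; Box q there: s:F, t:F, v:F, w:F. ✗
w: successors {v, w}; Box q there: v:F, w:F. ✗
Satisfying worlds: ∅.
So Box Box q fails at the other 5 worlds.

5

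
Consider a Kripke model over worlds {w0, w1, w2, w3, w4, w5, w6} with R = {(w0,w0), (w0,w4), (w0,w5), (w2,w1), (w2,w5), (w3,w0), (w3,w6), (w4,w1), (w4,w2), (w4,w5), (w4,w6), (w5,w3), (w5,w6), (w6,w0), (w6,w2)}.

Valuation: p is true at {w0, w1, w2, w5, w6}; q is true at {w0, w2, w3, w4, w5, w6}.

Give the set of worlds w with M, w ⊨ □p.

{w1, w2, w3, w4, w6}

w0: successors {w0, w4, w5}; p there: w0:T, w4:F, w5:T. ✗
w1: no successors, so □p holds vacuously. ✓
w2: successors {w1, w5}; p there: w1:T, w5:T. ✓
w3: successors {w0, w6}; p there: w0:T, w6:T. ✓
w4: successors {w1, w2, w5, w6}; p there: w1:T, w2:T, w5:T, w6:T. ✓
w5: successors {w3, w6}; p there: w3:F, w6:T. ✗
w6: successors {w0, w2}; p there: w0:T, w2:T. ✓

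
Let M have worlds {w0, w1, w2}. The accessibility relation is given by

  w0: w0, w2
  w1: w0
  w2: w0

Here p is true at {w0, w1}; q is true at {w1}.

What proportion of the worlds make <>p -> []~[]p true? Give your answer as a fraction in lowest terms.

2/3

w0: <>p is T, []~[]p is F. ✗
w1: <>p is T, []~[]p is T. ✓
w2: <>p is T, []~[]p is T. ✓
That's 2 of 3 worlds, so 2/3.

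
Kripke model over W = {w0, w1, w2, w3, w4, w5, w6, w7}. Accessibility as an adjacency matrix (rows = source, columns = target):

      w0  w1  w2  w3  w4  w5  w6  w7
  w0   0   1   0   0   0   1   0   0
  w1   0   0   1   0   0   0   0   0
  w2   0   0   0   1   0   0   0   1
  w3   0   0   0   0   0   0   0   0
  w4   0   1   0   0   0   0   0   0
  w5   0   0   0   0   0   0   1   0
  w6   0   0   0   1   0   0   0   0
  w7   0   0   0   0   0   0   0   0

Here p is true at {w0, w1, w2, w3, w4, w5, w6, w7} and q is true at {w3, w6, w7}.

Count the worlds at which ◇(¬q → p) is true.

w0: successors {w1, w5}; ¬q → p there: w1:T, w5:T. ✓
w1: successors {w2}; ¬q → p there: w2:T. ✓
w2: successors {w3, w7}; ¬q → p there: w3:T, w7:T. ✓
w3: no successors, so ◇(¬q → p) fails. ✗
w4: successors {w1}; ¬q → p there: w1:T. ✓
w5: successors {w6}; ¬q → p there: w6:T. ✓
w6: successors {w3}; ¬q → p there: w3:T. ✓
w7: no successors, so ◇(¬q → p) fails. ✗
Satisfying worlds: {w0, w1, w2, w4, w5, w6}.

6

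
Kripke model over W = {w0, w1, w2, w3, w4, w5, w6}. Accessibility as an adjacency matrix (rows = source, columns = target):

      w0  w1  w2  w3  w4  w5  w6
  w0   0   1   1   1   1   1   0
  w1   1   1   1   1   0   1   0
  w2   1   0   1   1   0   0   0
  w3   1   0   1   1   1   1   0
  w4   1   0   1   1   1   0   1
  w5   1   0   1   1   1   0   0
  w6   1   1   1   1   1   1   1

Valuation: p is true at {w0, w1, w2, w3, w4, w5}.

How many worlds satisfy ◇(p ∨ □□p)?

7

w0: successors {w1, w2, w3, w4, w5}; p ∨ □□p there: w1:T, w2:T, w3:T, w4:T, w5:T. ✓
w1: successors {w0, w1, w2, w3, w5}; p ∨ □□p there: w0:T, w1:T, w2:T, w3:T, w5:T. ✓
w2: successors {w0, w2, w3}; p ∨ □□p there: w0:T, w2:T, w3:T. ✓
w3: successors {w0, w2, w3, w4, w5}; p ∨ □□p there: w0:T, w2:T, w3:T, w4:T, w5:T. ✓
w4: successors {w0, w2, w3, w4, w6}; p ∨ □□p there: w0:T, w2:T, w3:T, w4:T, w6:F. ✓
w5: successors {w0, w2, w3, w4}; p ∨ □□p there: w0:T, w2:T, w3:T, w4:T. ✓
w6: successors {w0, w1, w2, w3, w4, w5, w6}; p ∨ □□p there: w0:T, w1:T, w2:T, w3:T, w4:T, w5:T, w6:F. ✓
Satisfying worlds: {w0, w1, w2, w3, w4, w5, w6}.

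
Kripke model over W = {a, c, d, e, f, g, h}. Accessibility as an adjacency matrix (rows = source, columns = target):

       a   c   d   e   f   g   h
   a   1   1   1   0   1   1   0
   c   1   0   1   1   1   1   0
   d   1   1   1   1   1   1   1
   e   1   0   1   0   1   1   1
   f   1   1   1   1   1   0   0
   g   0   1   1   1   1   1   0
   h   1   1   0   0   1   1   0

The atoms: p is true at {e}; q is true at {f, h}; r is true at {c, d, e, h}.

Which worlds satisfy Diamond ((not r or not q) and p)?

{c, d, f, g}

a: successors {a, c, d, f, g}; (not r or not q) and p there: a:F, c:F, d:F, f:F, g:F. ✗
c: successors {a, d, e, f, g}; (not r or not q) and p there: a:F, d:F, e:T, f:F, g:F. ✓
d: successors {a, c, d, e, f, g, h}; (not r or not q) and p there: a:F, c:F, d:F, e:T, f:F, g:F, h:F. ✓
e: successors {a, d, f, g, h}; (not r or not q) and p there: a:F, d:F, f:F, g:F, h:F. ✗
f: successors {a, c, d, e, f}; (not r or not q) and p there: a:F, c:F, d:F, e:T, f:F. ✓
g: successors {c, d, e, f, g}; (not r or not q) and p there: c:F, d:F, e:T, f:F, g:F. ✓
h: successors {a, c, f, g}; (not r or not q) and p there: a:F, c:F, f:F, g:F. ✗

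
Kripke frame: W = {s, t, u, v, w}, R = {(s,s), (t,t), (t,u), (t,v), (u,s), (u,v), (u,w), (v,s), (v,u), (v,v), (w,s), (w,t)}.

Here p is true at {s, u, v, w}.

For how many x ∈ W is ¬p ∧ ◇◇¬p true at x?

s: ¬p is F, ◇◇¬p is F. ✗
t: ¬p is T, ◇◇¬p is T. ✓
u: ¬p is F, ◇◇¬p is T. ✗
v: ¬p is F, ◇◇¬p is F. ✗
w: ¬p is F, ◇◇¬p is T. ✗
Satisfying worlds: {t}.

1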